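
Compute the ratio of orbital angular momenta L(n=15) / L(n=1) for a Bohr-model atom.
15.00000

In the Bohr model, L_n = nℏ, so the ratio is purely the ratio of quantum numbers:

L_15/L_1 = 15ℏ / 1ℏ = 15/1 = 15.00000

The angular momentum scales linearly with n.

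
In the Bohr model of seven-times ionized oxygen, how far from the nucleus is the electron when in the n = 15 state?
1.48831 nm (or 14.88311 Å)

The Bohr radius formula is:
r_n = n² a₀ / Z

where a₀ = 0.05291772 nm is the Bohr radius.

For O⁷⁺ (Z = 8) at n = 15:
r_15 = 15² × 0.05291772 nm / 8
r_15 = 225 × 0.05291772 nm / 8
r_15 = 11.906487 nm / 8
r_15 = 1.48831 nm

The electron orbits at approximately 1.48831 nm from the nucleus.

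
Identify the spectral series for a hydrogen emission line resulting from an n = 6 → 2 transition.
Balmer series

The spectral series in hydrogen are named based on the final (lower) energy level:
- Lyman series: n_final = 1 (ultraviolet)
- Balmer series: n_final = 2 (visible/near-UV)
- Paschen series: n_final = 3 (infrared)
- Brackett series: n_final = 4 (infrared)
- Pfund series: n_final = 5 (far infrared)

Since this transition ends at n = 2, it belongs to the Balmer series.

For reference, this 6 → 2 line has photon energy
ΔE = 13.6057 eV × (1/2² - 1/6²) = 3.0234888889 eV,
corresponding to wavelength λ = hc/ΔE = 1239.84 eV·nm / 3.0234888889 eV = 410.069309 nm in the visible/near-UV region.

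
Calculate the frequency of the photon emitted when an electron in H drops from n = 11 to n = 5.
1.04e+14 Hz

First, find the transition energy:
E_11 = -13.6057 / 11² = -0.112444 eV
E_5 = -13.6057 / 5² = -0.544228 eV
|ΔE| = |E_5 - E_11| = 0.431784 eV

Convert to Joules: E = 0.431784 eV × (1.602177 × 10⁻¹⁹ J/eV) = 6.9179e-20 J

Using E = hf:
f = E/h = 6.9179e-20 J / (6.62607 × 10⁻³⁴ J·s)
f = 1.04e+14 Hz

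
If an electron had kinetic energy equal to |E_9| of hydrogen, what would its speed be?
2.431e+05 m/s (or 0.081% of c)

The binding energy at n = 9 for hydrogen is:
E_9 = -13.6057/9² = -0.1679716 eV
|E_9| = 0.1679716 eV

Convert to Joules:
KE = 0.1679716 eV × (1.602177 × 10⁻¹⁹ J/eV) = 2.69120e-20 J

Using KE = ½mv²:
v = √(2·KE/m_e)
v = √(2 × 2.69120e-20 J / 9.10938 × 10⁻³¹ kg)
v = 2.431e+05 m/s

This is approximately 0.081% the speed of light.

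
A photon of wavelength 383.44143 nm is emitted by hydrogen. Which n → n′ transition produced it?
n = 9 → n = 2

First, find the photon energy from the wavelength (hc = 1239.84 eV·nm):
E = hc/λ = 1239.84 eV·nm / 383.44143 nm = 3.2334534 eV

The energy levels of hydrogen satisfy E_n = -13.6057 / n² eV, so an emission n_i → n_f releases
ΔE = 13.6057 × (1/n_f² − 1/n_i²) eV.

Setting ΔE equal to the photon energy:
1/n_f² − 1/n_i² = 3.2334534 / 13.6057 = 0.23765432

Since 1/n_i² must be positive, we need 1/n_f² > 0.23765432, i.e. n_f ≤ 2. For each allowed n_f, solve n_i = (1/n_f² − 0.23765432)^(−1/2) and check whether it is a whole number:
  n_f = 1: 1/n_i² = 1.00000000 − 0.23765432 = 0.76234568 → n_i = 1.145  (not an integer) ✗
  n_f = 2: 1/n_i² = 0.25000000 − 0.23765432 = 0.01234568 → n_i = 9.000  → integer, n_i = 9 ✓

Only n_f = 2 gives an integer upper level, n_i = 9.

The transition is from n = 9 to n = 2 (emission).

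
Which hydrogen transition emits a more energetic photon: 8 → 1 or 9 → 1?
9 → 1

Calculate the energy for each transition:

Transition 8 → 1:
ΔE₁ = |E_1 - E_8| = |-13.6057/1² - (-13.6057/8²)|
ΔE₁ = |-13.6057000000 - (-0.2125890625)| = 13.3931109 eV

Transition 9 → 1:
ΔE₂ = |E_1 - E_9| = |-13.6057/1² - (-13.6057/9²)|
ΔE₂ = |-13.6057000000 - (-0.1679716049)| = 13.4377284 eV

Since 13.4377284 eV > 13.3931109 eV, the transition 9 → 1 emits the more energetic photon.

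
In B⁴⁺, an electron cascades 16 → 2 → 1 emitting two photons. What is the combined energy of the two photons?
338.81 eV

The energy levels of B⁴⁺ are E_n = -13.6057 × 5² / n² eV.

First transition (16 → 2):
ΔE₁ = |E_2 - E_16|
ΔE₁ = |-85.03562500 - (-1.32868164)| = 83.70694 eV

Second transition (2 → 1):
ΔE₂ = |E_1 - E_2|
ΔE₂ = |-340.14250000 - (-85.03562500)| = 255.10688 eV

Total energy released:
E_total = ΔE₁ + ΔE₂ = 83.70694 + 255.10688 = 338.81 eV

Note: This equals the direct transition 16 → 1: 338.81 eV ✓
Energy is conserved regardless of the path taken.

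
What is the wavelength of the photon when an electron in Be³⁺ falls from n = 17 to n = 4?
96.4673 nm

First, find the transition energy using E_n = -13.6057 Z² / n² eV:
E_17 = -13.6057 × 4² / 17² = -0.753257 eV
E_4 = -13.6057 × 4² / 4² = -13.605700 eV

Photon energy: |ΔE| = |E_4 - E_17| = 12.852443 eV

Convert to wavelength using E = hc/λ with hc = 1239.84 eV·nm:
λ = hc/E = 1239.84 eV·nm / 12.852443 eV
λ = 96.4673 nm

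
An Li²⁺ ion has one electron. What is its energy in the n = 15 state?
-0.544 eV

For hydrogen-like ions, the energy levels scale with Z²:
E_n = -13.6057 Z² / n² eV

For Li²⁺ (Z = 3) at n = 15:
E_15 = -13.6057 × 3² / 15²
E_15 = -13.6057 × 9 / 225
E_15 = -122.4513 / 225
E_15 = -0.544 eV

The energy is 9 times more negative than hydrogen at the same n due to the stronger nuclear charge.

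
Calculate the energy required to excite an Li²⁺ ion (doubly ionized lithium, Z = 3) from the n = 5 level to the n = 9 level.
3.38631 eV

The energy levels of a hydrogen-like atom are E_n = -13.6057 Z² eV / n².

Energy at n = 5: E_5 = -13.6057 × 3² / 5² = -4.89805200 eV
Energy at n = 9: E_9 = -13.6057 × 3² / 9² = -1.51174444 eV

The excitation energy is the difference:
ΔE = E_9 - E_5
ΔE = -1.51174444 - (-4.89805200)
ΔE = 3.38631 eV

Since this is positive, energy must be absorbed (photon absorption).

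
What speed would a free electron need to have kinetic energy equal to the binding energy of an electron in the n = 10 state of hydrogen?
2.18769e+05 m/s (or 0.0730% of c)

The binding energy at n = 10 for hydrogen is:
E_10 = -13.6057/10² = -0.136057000 eV
|E_10| = 0.136057000 eV

Convert to Joules:
KE = 0.136057000 eV × (1.602177 × 10⁻¹⁹ J/eV) = 2.1798740e-20 J

Using KE = ½mv²:
v = √(2·KE/m_e)
v = √(2 × 2.1798740e-20 J / 9.10938 × 10⁻³¹ kg)
v = 2.18769e+05 m/s

This is approximately 0.0730% the speed of light.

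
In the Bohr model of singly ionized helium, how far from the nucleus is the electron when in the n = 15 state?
5.953244 nm (or 59.532436 Å)

The Bohr radius formula is:
r_n = n² a₀ / Z

where a₀ = 0.052917721 nm is the Bohr radius.

For He⁺ (Z = 2) at n = 15:
r_15 = 15² × 0.052917721 nm / 2
r_15 = 225 × 0.052917721 nm / 2
r_15 = 11.9064872 nm / 2
r_15 = 5.953244 nm

The electron orbits at approximately 5.953244 nm from the nucleus.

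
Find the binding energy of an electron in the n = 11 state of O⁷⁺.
7.196 eV

The ionization energy is the energy needed to remove the electron completely (n → ∞).

For a hydrogen-like ion with Z = 8, E_n = -13.6057 Z² / n² eV.

At n = 11: E_11 = -13.6057 × 8² / 11² = -7.196403 eV
At n = ∞: E_∞ = 0 eV

Ionization energy = E_∞ - E_11 = 0 - (-7.196403) = 7.196403 eV
Ionization energy ≈ 7.196 eV

This is also called the binding energy of the electron in state n = 11.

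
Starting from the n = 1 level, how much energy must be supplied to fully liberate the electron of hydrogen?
13.606 eV

The ionization energy is the energy needed to remove the electron completely (n → ∞).

For hydrogen, E_n = -13.6057 eV / n².

At n = 1: E_1 = -13.6057 / 1² = -13.605700 eV
At n = ∞: E_∞ = 0 eV

Ionization energy = E_∞ - E_1 = 0 - (-13.605700) = 13.605700 eV
Ionization energy ≈ 13.606 eV

This is also called the binding energy of the electron in state n = 1.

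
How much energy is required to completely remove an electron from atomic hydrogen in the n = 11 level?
0.11244 eV

The ionization energy is the energy needed to remove the electron completely (n → ∞).

For hydrogen, E_n = -13.6057 eV / n².

At n = 11: E_11 = -13.6057 / 11² = -0.11244380 eV
At n = ∞: E_∞ = 0 eV

Ionization energy = E_∞ - E_11 = 0 - (-0.11244380) = 0.11244380 eV
Ionization energy ≈ 0.11244 eV

This is also called the binding energy of the electron in state n = 11.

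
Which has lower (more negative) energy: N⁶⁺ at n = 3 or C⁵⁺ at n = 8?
N⁶⁺ at n = 3 (E = -74.0755 eV)

Using E_n = -13.6057 Z² / n² eV:

N⁶⁺ (Z = 7) at n = 3:
E = -13.6057 × 7² / 3² = -13.6057 × 49 / 9 = -74.0754778 eV

C⁵⁺ (Z = 6) at n = 8:
E = -13.6057 × 6² / 8² = -13.6057 × 36 / 64 = -7.6532063 eV

Since -74.0754778 eV < -7.6532063 eV,
N⁶⁺ at n = 3 is more tightly bound (requires more energy to ionize).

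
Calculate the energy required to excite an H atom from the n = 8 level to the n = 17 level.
0.17 eV

The energy levels of a hydrogen-like atom are E_n = -13.6057 eV / n².

Energy at n = 8: E_8 = -13.6057 / 8² = -0.21259 eV
Energy at n = 17: E_17 = -13.6057 / 17² = -0.04708 eV

The excitation energy is the difference:
ΔE = E_17 - E_8
ΔE = -0.04708 - (-0.21259)
ΔE = 0.17 eV

Since this is positive, energy must be absorbed (photon absorption).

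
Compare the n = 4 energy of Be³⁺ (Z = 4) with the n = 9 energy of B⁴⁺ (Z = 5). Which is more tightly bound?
Be³⁺ at n = 4 (E = -13.60570 eV)

Using E_n = -13.6057 Z² / n² eV:

Be³⁺ (Z = 4) at n = 4:
E = -13.6057 × 4² / 4² = -13.6057 × 16 / 16 = -13.60570000 eV

B⁴⁺ (Z = 5) at n = 9:
E = -13.6057 × 5² / 9² = -13.6057 × 25 / 81 = -4.19929012 eV

Since -13.60570000 eV < -4.19929012 eV,
Be³⁺ at n = 4 is more tightly bound (requires more energy to ionize).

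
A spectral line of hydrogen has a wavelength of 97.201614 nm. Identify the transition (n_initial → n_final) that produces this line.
n = 4 → n = 1

First, find the photon energy from the wavelength (hc = 1239.84 eV·nm):
E = hc/λ = 1239.84 eV·nm / 97.201614 nm = 12.755344 eV

The energy levels of hydrogen satisfy E_n = -13.6057 / n² eV, so an emission n_i → n_f releases
ΔE = 13.6057 × (1/n_f² − 1/n_i²) eV.

Setting ΔE equal to the photon energy:
1/n_f² − 1/n_i² = 12.755344 / 13.6057 = 0.93750002

Since 1/n_i² must be positive, we need 1/n_f² > 0.93750002, i.e. n_f ≤ 1. For each allowed n_f, solve n_i = (1/n_f² − 0.93750002)^(−1/2) and check whether it is a whole number:
  n_f = 1: 1/n_i² = 1.00000000 − 0.93750002 = 0.06249998 → n_i = 4.000  → integer, n_i = 4 ✓

Only n_f = 1 gives an integer upper level, n_i = 4.

The transition is from n = 4 to n = 1 (emission).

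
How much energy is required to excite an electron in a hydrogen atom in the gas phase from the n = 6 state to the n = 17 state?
0.330858 eV

The energy levels of a hydrogen-like atom are E_n = -13.6057 eV / n².

Energy at n = 6: E_6 = -13.6057 / 6² = -0.377936111 eV
Energy at n = 17: E_17 = -13.6057 / 17² = -0.047078547 eV

The excitation energy is the difference:
ΔE = E_17 - E_6
ΔE = -0.047078547 - (-0.377936111)
ΔE = 0.330858 eV

Since this is positive, energy must be absorbed (photon absorption).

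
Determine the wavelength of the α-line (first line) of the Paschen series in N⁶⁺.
38.257 nm

The longest wavelength corresponds to the smallest energy transition in the series.
The Paschen series has all transitions ending at n_f = 3.

For N⁶⁺ (Z = 7), the first line (α-line) is the jump from n = 4 to n = 3:
E_4 = -13.6057 × 7² / 4² = -41.66746 eV
E_3 = -13.6057 × 7² / 3² = -74.07548 eV
ΔE = E_4 - E_3 = 32.40802 eV

λ = hc/E = 1239.84 eV·nm / 32.40802 eV
λ = 38.257 nm

This is the α-line of the Paschen series in N⁶⁺.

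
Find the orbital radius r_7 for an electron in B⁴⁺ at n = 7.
0.51859 nm (or 5.18594 Å)

The Bohr radius formula is:
r_n = n² a₀ / Z

where a₀ = 0.05291772 nm is the Bohr radius.

For B⁴⁺ (Z = 5) at n = 7:
r_7 = 7² × 0.05291772 nm / 5
r_7 = 49 × 0.05291772 nm / 5
r_7 = 2.592968 nm / 5
r_7 = 0.51859 nm

The electron orbits at approximately 0.51859 nm from the nucleus.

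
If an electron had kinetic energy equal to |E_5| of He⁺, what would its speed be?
8.75e+05 m/s (or 0.292% of c)

The binding energy at n = 5 for He⁺ is:
E_5 = -13.6057 × 2²/5² = -2.17691 eV
|E_5| = 2.17691 eV

Convert to Joules:
KE = 2.17691 eV × (1.602177 × 10⁻¹⁹ J/eV) = 3.4878e-19 J

Using KE = ½mv²:
v = √(2·KE/m_e)
v = √(2 × 3.4878e-19 J / 9.10938 × 10⁻³¹ kg)
v = 8.75e+05 m/s

This is approximately 0.292% the speed of light.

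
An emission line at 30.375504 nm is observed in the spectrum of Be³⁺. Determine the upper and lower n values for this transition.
n = 4 → n = 2

First, find the photon energy from the wavelength (hc = 1239.84 eV·nm):
E = hc/λ = 1239.84 eV·nm / 30.375504 nm = 40.817101 eV

The energy levels of Be³⁺ satisfy E_n = -13.6057 × 4² / n² eV, so an emission n_i → n_f releases
ΔE = 13.6057 × 4² × (1/n_f² − 1/n_i²) eV.

Setting ΔE equal to the photon energy:
1/n_f² − 1/n_i² = 40.817101 / (13.6057 × 4²) = 0.18750000

Since 1/n_i² must be positive, we need 1/n_f² > 0.18750000, i.e. n_f ≤ 2. For each allowed n_f, solve n_i = (1/n_f² − 0.18750000)^(−1/2) and check whether it is a whole number:
  n_f = 1: 1/n_i² = 1.00000000 − 0.18750000 = 0.81250000 → n_i = 1.109  (not an integer) ✗
  n_f = 2: 1/n_i² = 0.25000000 − 0.18750000 = 0.06250000 → n_i = 4.000  → integer, n_i = 4 ✓

Only n_f = 2 gives an integer upper level, n_i = 4.

The transition is from n = 4 to n = 2 (emission).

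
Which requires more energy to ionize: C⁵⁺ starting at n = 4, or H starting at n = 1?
C⁵⁺ at n = 4 (E = -30.6128 eV)

Using E_n = -13.6057 Z² / n² eV:

C⁵⁺ (Z = 6) at n = 4:
E = -13.6057 × 6² / 4² = -13.6057 × 36 / 16 = -30.6128250 eV

H (Z = 1) at n = 1:
E = -13.6057 × 1² / 1² = -13.6057 × 1 / 1 = -13.6057000 eV

Since -30.6128250 eV < -13.6057000 eV,
C⁵⁺ at n = 4 is more tightly bound (requires more energy to ionize).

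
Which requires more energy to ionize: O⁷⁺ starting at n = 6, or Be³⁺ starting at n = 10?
O⁷⁺ at n = 6 (E = -24.1879 eV)

Using E_n = -13.6057 Z² / n² eV:

O⁷⁺ (Z = 8) at n = 6:
E = -13.6057 × 8² / 6² = -13.6057 × 64 / 36 = -24.1879111 eV

Be³⁺ (Z = 4) at n = 10:
E = -13.6057 × 4² / 10² = -13.6057 × 16 / 100 = -2.1769120 eV

Since -24.1879111 eV < -2.1769120 eV,
O⁷⁺ at n = 6 is more tightly bound (requires more energy to ionize).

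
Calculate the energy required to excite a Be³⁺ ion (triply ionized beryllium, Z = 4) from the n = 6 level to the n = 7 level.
1.60 eV

The energy levels of a hydrogen-like atom are E_n = -13.6057 Z² eV / n².

Energy at n = 6: E_6 = -13.6057 × 4² / 6² = -6.04698 eV
Energy at n = 7: E_7 = -13.6057 × 4² / 7² = -4.44268 eV

The excitation energy is the difference:
ΔE = E_7 - E_6
ΔE = -4.44268 - (-6.04698)
ΔE = 1.60 eV

Since this is positive, energy must be absorbed (photon absorption).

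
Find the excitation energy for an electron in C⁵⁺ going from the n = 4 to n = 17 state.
28.917997 eV

The energy levels of a hydrogen-like atom are E_n = -13.6057 Z² eV / n².

Energy at n = 4: E_4 = -13.6057 × 6² / 4² = -30.612825000 eV
Energy at n = 17: E_17 = -13.6057 × 6² / 17² = -1.694827682 eV

The excitation energy is the difference:
ΔE = E_17 - E_4
ΔE = -1.694827682 - (-30.612825000)
ΔE = 28.917997 eV

Since this is positive, energy must be absorbed (photon absorption).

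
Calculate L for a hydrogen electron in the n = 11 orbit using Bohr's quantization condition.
1.1600e-33 J·s (or 11ℏ)

In the Bohr model, angular momentum is quantized:
L = nℏ

where ℏ = h/(2π) = 1.054572e-34 J·s

For n = 11:
L = 11 × 1.054572e-34 J·s
L = 1.1600e-33 J·s

This can also be written as L = 11ℏ.
The angular momentum is an integer multiple of the reduced Planck constant.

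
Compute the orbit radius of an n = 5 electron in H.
1.32294 nm (or 13.22943 Å)

The Bohr radius formula is:
r_n = n² a₀ / Z

where a₀ = 0.05291772 nm is the Bohr radius.

For H (Z = 1) at n = 5:
r_5 = 5² × 0.05291772 nm / 1
r_5 = 25 × 0.05291772 nm / 1
r_5 = 1.322943 nm / 1
r_5 = 1.32294 nm

The electron orbits at approximately 1.32294 nm from the nucleus.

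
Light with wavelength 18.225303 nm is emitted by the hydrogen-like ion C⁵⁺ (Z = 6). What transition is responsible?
n = 3 → n = 2

First, find the photon energy from the wavelength (hc = 1239.84 eV·nm):
E = hc/λ = 1239.84 eV·nm / 18.225303 nm = 68.028499 eV

The energy levels of C⁵⁺ satisfy E_n = -13.6057 × 6² / n² eV, so an emission n_i → n_f releases
ΔE = 13.6057 × 6² × (1/n_f² − 1/n_i²) eV.

Setting ΔE equal to the photon energy:
1/n_f² − 1/n_i² = 68.028499 / (13.6057 × 6²) = 0.13888889

Since 1/n_i² must be positive, we need 1/n_f² > 0.13888889, i.e. n_f ≤ 2. For each allowed n_f, solve n_i = (1/n_f² − 0.13888889)^(−1/2) and check whether it is a whole number:
  n_f = 1: 1/n_i² = 1.00000000 − 0.13888889 = 0.86111111 → n_i = 1.078  (not an integer) ✗
  n_f = 2: 1/n_i² = 0.25000000 − 0.13888889 = 0.11111111 → n_i = 3.000  → integer, n_i = 3 ✓

Only n_f = 2 gives an integer upper level, n_i = 3.

The transition is from n = 3 to n = 2 (emission).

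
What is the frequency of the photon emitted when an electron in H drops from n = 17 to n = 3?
3.54e+14 Hz

First, find the transition energy:
E_17 = -13.6057 / 17² = -0.04707855 eV
E_3 = -13.6057 / 3² = -1.51174444 eV
|ΔE| = |E_3 - E_17| = 1.46466589 eV

Convert to Joules: E = 1.46466589 eV × (1.602177 × 10⁻¹⁹ J/eV) = 2.3467e-19 J

Using E = hf:
f = E/h = 2.3467e-19 J / (6.62607 × 10⁻³⁴ J·s)
f = 3.54e+14 Hz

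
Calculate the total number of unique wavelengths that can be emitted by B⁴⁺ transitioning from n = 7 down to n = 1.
21

The electron can occupy levels n = 1, 2, ..., 7 during de-excitation — that is m = 7 - 1 + 1 = 7 distinct levels.

The number of distinct spectral lines equals the number of ways to choose 2 of these m levels (each pair gives one possible emission transition):

Number of lines = m(m-1)/2 = 7×6/2 = 21

These correspond to all possible transitions between the 7 levels:
7 → 6, 7 → 5, 7 → 4, 7 → 3, 7 → 2, 7 → 1, 6 → 5, 6 → 4...

Each transition produces a photon with a unique energy (and thus wavelength). This count does not depend on Z.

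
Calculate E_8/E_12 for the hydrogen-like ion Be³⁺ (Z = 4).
2.25

Using E_n = -13.6057 Z² / n² eV with Z = 4:

E_8 = -13.6057 × 4² / 8² = -217.6912 / 64 = -3.40142500 eV
E_12 = -13.6057 × 4² / 12² = -217.6912 / 144 = -1.51174444 eV

The ratio is:
E_8/E_12 = (-3.40142500) / (-1.51174444)
E_8/E_12 = (-217.6912/64) / (-217.6912/144)
E_8/E_12 = 144/64
E_8/E_12 = 2.25
(Note: the Z² factors cancel in the ratio.)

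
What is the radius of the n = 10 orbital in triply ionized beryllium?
1.3229 nm (or 13.2294 Å)

The Bohr radius formula is:
r_n = n² a₀ / Z

where a₀ = 0.0529177 nm is the Bohr radius.

For Be³⁺ (Z = 4) at n = 10:
r_10 = 10² × 0.0529177 nm / 4
r_10 = 100 × 0.0529177 nm / 4
r_10 = 5.29177 nm / 4
r_10 = 1.3229 nm

The electron orbits at approximately 1.3229 nm from the nucleus.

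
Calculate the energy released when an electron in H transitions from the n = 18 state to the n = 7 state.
0.24 eV

The energy levels are E_n = -13.6057 eV / n².

Energy at n = 18: E_18 = -13.6057 / 18² = -0.04199 eV
Energy at n = 7: E_7 = -13.6057 / 7² = -0.27767 eV

For emission (electron falling to lower state), the photon energy is:
E_photon = E_18 - E_7 = |-0.04199 - (-0.27767)|
E_photon = 0.24 eV

This energy is carried away by the emitted photon.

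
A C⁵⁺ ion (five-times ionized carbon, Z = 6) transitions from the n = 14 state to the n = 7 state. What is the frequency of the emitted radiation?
1.81e+15 Hz

First, find the transition energy:
E_14 = -13.6057 × 6² / 14² = -2.4990061 eV
E_7 = -13.6057 × 6² / 7² = -9.9960245 eV
|ΔE| = |E_7 - E_14| = 7.4970184 eV

Convert to Joules: E = 7.4970184 eV × (1.602177 × 10⁻¹⁹ J/eV) = 1.2012e-18 J

Using E = hf:
f = E/h = 1.2012e-18 J / (6.62607 × 10⁻³⁴ J·s)
f = 1.81e+15 Hz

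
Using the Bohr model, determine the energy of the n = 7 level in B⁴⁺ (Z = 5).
-6.942 eV

For hydrogen-like ions, the energy levels scale with Z²:
E_n = -13.6057 Z² / n² eV

For B⁴⁺ (Z = 5) at n = 7:
E_7 = -13.6057 × 5² / 7²
E_7 = -13.6057 × 25 / 49
E_7 = -340.1425 / 49
E_7 = -6.942 eV

The energy is 25 times more negative than hydrogen at the same n due to the stronger nuclear charge.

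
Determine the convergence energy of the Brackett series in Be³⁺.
13.606 eV

The series limit corresponds to the transition from n = ∞ to n = 4.
This is the highest energy (shortest wavelength) transition in the Brackett series.

E_∞ = 0 eV
E_4 = -13.6057 × 4² / 4² = -13.606 eV

Energy at series limit:
ΔE = E_∞ - E_4 = 0 - (-13.606) = 13.606 eV

This energy equals the ionization energy from the n = 4 state of Be³⁺.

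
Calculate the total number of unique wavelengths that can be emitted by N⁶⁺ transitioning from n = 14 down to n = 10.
10

The electron can occupy levels n = 10, 11, ..., 14 during de-excitation — that is m = 14 - 10 + 1 = 5 distinct levels.

The number of distinct spectral lines equals the number of ways to choose 2 of these m levels (each pair gives one possible emission transition):

Number of lines = m(m-1)/2 = 5×4/2 = 10

These correspond to all possible transitions between the 5 levels:
14 → 13, 14 → 12, 14 → 11, 14 → 10, 13 → 12, 13 → 11, 13 → 10, 12 → 11...

Each transition produces a photon with a unique energy (and thus wavelength). This count does not depend on Z.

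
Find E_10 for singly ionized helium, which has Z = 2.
-0.54423 eV

For hydrogen-like ions, the energy levels scale with Z²:
E_n = -13.6057 Z² / n² eV

For He⁺ (Z = 2) at n = 10:
E_10 = -13.6057 × 2² / 10²
E_10 = -13.6057 × 4 / 100
E_10 = -54.4228 / 100
E_10 = -0.54423 eV

The energy is 4 times more negative than hydrogen at the same n due to the stronger nuclear charge.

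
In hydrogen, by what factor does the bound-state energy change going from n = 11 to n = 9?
1.494

Using E_n = -13.6057 Z² / n² eV with Z = 1:

E_9 = -13.6057 / 9² = -13.6057 / 81 = -0.167971605 eV
E_11 = -13.6057 / 11² = -13.6057 / 121 = -0.112443802 eV

The ratio is:
E_9/E_11 = (-0.167971605) / (-0.112443802)
E_9/E_11 = (-13.6057/81) / (-13.6057/121)
E_9/E_11 = 121/81
E_9/E_11 = 1.494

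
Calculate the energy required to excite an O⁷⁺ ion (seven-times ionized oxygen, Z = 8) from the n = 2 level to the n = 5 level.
182.86061 eV

The energy levels of a hydrogen-like atom are E_n = -13.6057 Z² eV / n².

Energy at n = 2: E_2 = -13.6057 × 8² / 2² = -217.69120000 eV
Energy at n = 5: E_5 = -13.6057 × 8² / 5² = -34.83059200 eV

The excitation energy is the difference:
ΔE = E_5 - E_2
ΔE = -34.83059200 - (-217.69120000)
ΔE = 182.86061 eV

Since this is positive, energy must be absorbed (photon absorption).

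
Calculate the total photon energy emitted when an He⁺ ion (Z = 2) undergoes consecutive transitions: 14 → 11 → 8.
0.573 eV

The energy levels of He⁺ are E_n = -13.6057 × 2² / n² eV.

First transition (14 → 11):
ΔE₁ = |E_11 - E_14|
ΔE₁ = |-0.449775207 - (-0.277667347)| = 0.172108 eV

Second transition (11 → 8):
ΔE₂ = |E_8 - E_11|
ΔE₂ = |-0.850356250 - (-0.449775207)| = 0.400581 eV

Total energy released:
E_total = ΔE₁ + ΔE₂ = 0.172108 + 0.400581 = 0.573 eV

Note: This equals the direct transition 14 → 8: 0.573 eV ✓
Energy is conserved regardless of the path taken.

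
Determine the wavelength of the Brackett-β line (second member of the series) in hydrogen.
2624.4436 nm

The lines of a series are numbered from the longest wavelength (smallest ΔE) outward; the second line is the transition from n = n_f + 2 to n_f.
The Brackett series has all transitions ending at n_f = 4.

For H, the second line (β-line) is the jump from n = 6 to n = 4:
E_6 = -13.6057 / 6² = -0.3779361111 eV
E_4 = -13.6057 / 4² = -0.8503562500 eV
ΔE = E_6 - E_4 = 0.4724201389 eV

λ = hc/E = 1239.84 eV·nm / 0.4724201389 eV
λ = 2624.4436 nm

This is the β-line of the Brackett series in H.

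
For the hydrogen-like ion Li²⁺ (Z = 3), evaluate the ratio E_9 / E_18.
4.0000

Using E_n = -13.6057 Z² / n² eV with Z = 3:

E_9 = -13.6057 × 3² / 9² = -122.4513 / 81 = -1.5117444444 eV
E_18 = -13.6057 × 3² / 18² = -122.4513 / 324 = -0.3779361111 eV

The ratio is:
E_9/E_18 = (-1.5117444444) / (-0.3779361111)
E_9/E_18 = (-122.4513/81) / (-122.4513/324)
E_9/E_18 = 324/81
E_9/E_18 = 4.0000
(Note: the Z² factors cancel in the ratio.)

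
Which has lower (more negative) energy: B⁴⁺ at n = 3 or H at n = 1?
B⁴⁺ at n = 3 (E = -37.79 eV)

Using E_n = -13.6057 Z² / n² eV:

B⁴⁺ (Z = 5) at n = 3:
E = -13.6057 × 5² / 3² = -13.6057 × 25 / 9 = -37.79361 eV

H (Z = 1) at n = 1:
E = -13.6057 × 1² / 1² = -13.6057 × 1 / 1 = -13.60570 eV

Since -37.79361 eV < -13.60570 eV,
B⁴⁺ at n = 3 is more tightly bound (requires more energy to ionize).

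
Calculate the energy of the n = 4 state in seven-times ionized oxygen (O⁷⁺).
-54.42 eV

For hydrogen-like ions, the energy levels scale with Z²:
E_n = -13.6057 Z² / n² eV

For O⁷⁺ (Z = 8) at n = 4:
E_4 = -13.6057 × 8² / 4²
E_4 = -13.6057 × 64 / 16
E_4 = -870.7648 / 16
E_4 = -54.42 eV

The energy is 64 times more negative than hydrogen at the same n due to the stronger nuclear charge.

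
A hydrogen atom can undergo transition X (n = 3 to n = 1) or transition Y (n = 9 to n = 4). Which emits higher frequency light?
3 → 1

Calculate the energy for each transition:

Transition 3 → 1:
ΔE₁ = |E_1 - E_3| = |-13.6057/1² - (-13.6057/3²)|
ΔE₁ = |-13.605700000000 - (-1.511744444444)| = 12.093955556 eV

Transition 9 → 4:
ΔE₂ = |E_4 - E_9| = |-13.6057/4² - (-13.6057/9²)|
ΔE₂ = |-0.850356250000 - (-0.167971604938)| = 0.682384645 eV

Since 12.093955556 eV > 0.682384645 eV, the transition 3 → 1 emits the more energetic photon.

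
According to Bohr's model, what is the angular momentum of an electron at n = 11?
1.16003e-33 J·s (or 11ℏ)

In the Bohr model, angular momentum is quantized:
L = nℏ

where ℏ = h/(2π) = 1.0545718e-34 J·s

For n = 11:
L = 11 × 1.0545718e-34 J·s
L = 1.16003e-33 J·s

This can also be written as L = 11ℏ.
The angular momentum is an integer multiple of the reduced Planck constant.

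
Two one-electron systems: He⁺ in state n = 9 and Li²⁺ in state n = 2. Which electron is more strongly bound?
Li²⁺ at n = 2 (E = -30.61 eV)

Using E_n = -13.6057 Z² / n² eV:

He⁺ (Z = 2) at n = 9:
E = -13.6057 × 2² / 9² = -13.6057 × 4 / 81 = -0.67189 eV

Li²⁺ (Z = 3) at n = 2:
E = -13.6057 × 3² / 2² = -13.6057 × 9 / 4 = -30.61283 eV

Since -30.61283 eV < -0.67189 eV,
Li²⁺ at n = 2 is more tightly bound (requires more energy to ionize).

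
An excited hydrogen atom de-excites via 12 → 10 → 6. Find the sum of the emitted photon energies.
0.28345 eV

The energy levels of hydrogen are E_n = -13.6057 / n² eV.

First transition (12 → 10):
ΔE₁ = |E_10 - E_12|
ΔE₁ = |-0.13605700000 - (-0.09448402778)| = 0.04157297 eV

Second transition (10 → 6):
ΔE₂ = |E_6 - E_10|
ΔE₂ = |-0.37793611111 - (-0.13605700000)| = 0.24187911 eV

Total energy released:
E_total = ΔE₁ + ΔE₂ = 0.04157297 + 0.24187911 = 0.28345 eV

Note: This equals the direct transition 12 → 6: 0.28345 eV ✓
Energy is conserved regardless of the path taken.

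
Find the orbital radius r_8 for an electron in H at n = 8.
3.3867 nm (or 33.8673 Å)

The Bohr radius formula is:
r_n = n² a₀ / Z

where a₀ = 0.0529177 nm is the Bohr radius.

For H (Z = 1) at n = 8:
r_8 = 8² × 0.0529177 nm / 1
r_8 = 64 × 0.0529177 nm / 1
r_8 = 3.38673 nm / 1
r_8 = 3.3867 nm

The electron orbits at approximately 3.3867 nm from the nucleus.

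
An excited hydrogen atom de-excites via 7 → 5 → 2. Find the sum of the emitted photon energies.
3.12376 eV

The energy levels of hydrogen are E_n = -13.6057 / n² eV.

First transition (7 → 5):
ΔE₁ = |E_5 - E_7|
ΔE₁ = |-0.54422800000 - (-0.27766734694)| = 0.26656065 eV

Second transition (5 → 2):
ΔE₂ = |E_2 - E_5|
ΔE₂ = |-3.40142500000 - (-0.54422800000)| = 2.85719700 eV

Total energy released:
E_total = ΔE₁ + ΔE₂ = 0.26656065 + 2.85719700 = 3.12376 eV

Note: This equals the direct transition 7 → 2: 3.12376 eV ✓
Energy is conserved regardless of the path taken.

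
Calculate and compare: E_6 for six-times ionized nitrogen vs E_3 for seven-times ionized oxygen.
O⁷⁺ at n = 3 (E = -96.75 eV)

Using E_n = -13.6057 Z² / n² eV:

N⁶⁺ (Z = 7) at n = 6:
E = -13.6057 × 7² / 6² = -13.6057 × 49 / 36 = -18.51887 eV

O⁷⁺ (Z = 8) at n = 3:
E = -13.6057 × 8² / 3² = -13.6057 × 64 / 9 = -96.75164 eV

Since -96.75164 eV < -18.51887 eV,
O⁷⁺ at n = 3 is more tightly bound (requires more energy to ionize).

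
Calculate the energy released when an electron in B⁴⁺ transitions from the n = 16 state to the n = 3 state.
36.465 eV

The energy levels are E_n = -13.6057 Z² eV / n².

Energy at n = 16: E_16 = -13.6057 × 5² / 16² = -1.328682 eV
Energy at n = 3: E_3 = -13.6057 × 5² / 3² = -37.793611 eV

For emission (electron falling to lower state), the photon energy is:
E_photon = E_16 - E_3 = |-1.328682 - (-37.793611)|
E_photon = 36.465 eV

This energy is carried away by the emitted photon.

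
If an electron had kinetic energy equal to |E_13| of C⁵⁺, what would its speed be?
1.010e+06 m/s (or 0.34% of c)

The binding energy at n = 13 for C⁵⁺ is:
E_13 = -13.6057 × 6²/13² = -2.898256 eV
|E_13| = 2.898256 eV

Convert to Joules:
KE = 2.898256 eV × (1.602177 × 10⁻¹⁹ J/eV) = 4.64352e-19 J

Using KE = ½mv²:
v = √(2·KE/m_e)
v = √(2 × 4.64352e-19 J / 9.10938 × 10⁻³¹ kg)
v = 1.010e+06 m/s

This is approximately 0.34% the speed of light.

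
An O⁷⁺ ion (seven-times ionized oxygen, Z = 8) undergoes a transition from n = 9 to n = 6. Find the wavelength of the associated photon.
92.266 nm

First, find the transition energy using E_n = -13.6057 Z² / n² eV:
E_9 = -13.6057 × 8² / 9² = -10.75018 eV
E_6 = -13.6057 × 8² / 6² = -24.18791 eV

Photon energy: |ΔE| = |E_6 - E_9| = 13.43773 eV

Convert to wavelength using E = hc/λ with hc = 1239.84 eV·nm:
λ = hc/E = 1239.84 eV·nm / 13.43773 eV
λ = 92.266 nm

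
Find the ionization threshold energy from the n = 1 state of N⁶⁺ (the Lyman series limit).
666.6793 eV

The series limit corresponds to the transition from n = ∞ to n = 1.
This is the highest energy (shortest wavelength) transition in the Lyman series.

E_∞ = 0 eV
E_1 = -13.6057 × 7² / 1² = -666.6793 eV

Energy at series limit:
ΔE = E_∞ - E_1 = 0 - (-666.6793) = 666.6793 eV

This energy equals the ionization energy from the n = 1 state of N⁶⁺.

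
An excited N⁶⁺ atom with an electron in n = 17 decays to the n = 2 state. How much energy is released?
164.363 eV

The energy levels are E_n = -13.6057 Z² eV / n².

Energy at n = 17: E_17 = -13.6057 × 7² / 17² = -2.306849 eV
Energy at n = 2: E_2 = -13.6057 × 7² / 2² = -166.669825 eV

For emission (electron falling to lower state), the photon energy is:
E_photon = E_17 - E_2 = |-2.306849 - (-166.669825)|
E_photon = 164.363 eV

This energy is carried away by the emitted photon.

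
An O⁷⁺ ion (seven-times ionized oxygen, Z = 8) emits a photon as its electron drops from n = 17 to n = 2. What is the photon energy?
214.6782 eV

The energy levels are E_n = -13.6057 Z² eV / n².

Energy at n = 17: E_17 = -13.6057 × 8² / 17² = -3.0130270 eV
Energy at n = 2: E_2 = -13.6057 × 8² / 2² = -217.6912000 eV

For emission (electron falling to lower state), the photon energy is:
E_photon = E_17 - E_2 = |-3.0130270 - (-217.6912000)|
E_photon = 214.6782 eV

This energy is carried away by the emitted photon.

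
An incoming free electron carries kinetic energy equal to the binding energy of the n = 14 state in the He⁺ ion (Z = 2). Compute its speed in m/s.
3.125e+05 m/s (or 0.10% of c)

The binding energy at n = 14 for He⁺ is:
E_14 = -13.6057 × 2²/14² = -0.2776673 eV
|E_14| = 0.2776673 eV

Convert to Joules:
KE = 0.2776673 eV × (1.602177 × 10⁻¹⁹ J/eV) = 4.44872e-20 J

Using KE = ½mv²:
v = √(2·KE/m_e)
v = √(2 × 4.44872e-20 J / 9.10938 × 10⁻³¹ kg)
v = 3.125e+05 m/s

This is approximately 0.10% the speed of light.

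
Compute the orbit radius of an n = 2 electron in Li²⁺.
0.0706 nm (or 0.7056 Å)

The Bohr radius formula is:
r_n = n² a₀ / Z

where a₀ = 0.0529177 nm is the Bohr radius.

For Li²⁺ (Z = 3) at n = 2:
r_2 = 2² × 0.0529177 nm / 3
r_2 = 4 × 0.0529177 nm / 3
r_2 = 0.21167 nm / 3
r_2 = 0.0706 nm

The electron orbits at approximately 0.0706 nm from the nucleus.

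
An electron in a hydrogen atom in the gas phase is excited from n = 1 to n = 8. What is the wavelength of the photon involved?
92.57297 nm

First, find the transition energy using E_n = -13.6057 / n² eV:
E_1 = -13.6057 / 1² = -13.6057000 eV
E_8 = -13.6057 / 8² = -0.2125891 eV

Photon energy: |ΔE| = |E_8 - E_1| = 13.3931109 eV

Convert to wavelength using E = hc/λ with hc = 1239.84 eV·nm:
λ = hc/E = 1239.84 eV·nm / 13.3931109 eV
λ = 92.57297 nm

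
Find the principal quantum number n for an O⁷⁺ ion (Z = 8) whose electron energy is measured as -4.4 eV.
n = 14

The exact energy levels follow E_n = -13.6057 Z² / n² eV with Z = 8.

The measured value (-4.4 eV) is reported to only 2 significant figures, so we must test candidate n values and see which one matches to that precision.

Candidate energies:
  n = 12:  E = -13.6057 × 8² / 12² = -6.046978 eV
  n = 13:  E = -13.6057 × 8² / 13² = -5.152454 eV
  n = 14:  E = -13.6057 × 8² / 14² = -4.442678 eV  ← matches
  n = 15:  E = -13.6057 × 8² / 15² = -3.870066 eV
  n = 16:  E = -13.6057 × 8² / 16² = -3.401425 eV

Checking against the measurement of -4.4 eV (2 sig figs), only n = 14 agrees:
E_14 = -4.442678 eV, which rounds to -4.4 eV ✓

Therefore n = 14.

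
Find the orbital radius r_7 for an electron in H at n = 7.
2.592968 nm (or 25.929683 Å)

The Bohr radius formula is:
r_n = n² a₀ / Z

where a₀ = 0.052917721 nm is the Bohr radius.

For H (Z = 1) at n = 7:
r_7 = 7² × 0.052917721 nm / 1
r_7 = 49 × 0.052917721 nm / 1
r_7 = 2.5929683 nm / 1
r_7 = 2.592968 nm

The electron orbits at approximately 2.592968 nm from the nucleus.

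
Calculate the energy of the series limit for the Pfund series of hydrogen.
0.5442 eV

The series limit corresponds to the transition from n = ∞ to n = 5.
This is the highest energy (shortest wavelength) transition in the Pfund series.

E_∞ = 0 eV
E_5 = -13.6057 / 5² = -0.5442 eV

Energy at series limit:
ΔE = E_∞ - E_5 = 0 - (-0.5442) = 0.5442 eV

This energy equals the ionization energy from the n = 5 state of hydrogen.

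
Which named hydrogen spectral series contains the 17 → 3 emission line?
Paschen series

The spectral series in hydrogen are named based on the final (lower) energy level:
- Lyman series: n_final = 1 (ultraviolet)
- Balmer series: n_final = 2 (visible/near-UV)
- Paschen series: n_final = 3 (infrared)
- Brackett series: n_final = 4 (infrared)
- Pfund series: n_final = 5 (far infrared)

Since this transition ends at n = 3, it belongs to the Paschen series.

For reference, this 17 → 3 line has photon energy
ΔE = 13.6057 eV × (1/3² - 1/17²) = 1.46466590 eV,
corresponding to wavelength λ = hc/ΔE = 1239.84 eV·nm / 1.46466590 eV = 846.5002 nm in the infrared region.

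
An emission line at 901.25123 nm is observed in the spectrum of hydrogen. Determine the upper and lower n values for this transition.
n = 10 → n = 3

First, find the photon energy from the wavelength (hc = 1239.84 eV·nm):
E = hc/λ = 1239.84 eV·nm / 901.25123 nm = 1.3756874 eV

The energy levels of hydrogen satisfy E_n = -13.6057 / n² eV, so an emission n_i → n_f releases
ΔE = 13.6057 × (1/n_f² − 1/n_i²) eV.

Setting ΔE equal to the photon energy:
1/n_f² − 1/n_i² = 1.3756874 / 13.6057 = 0.10111111

Since 1/n_i² must be positive, we need 1/n_f² > 0.10111111, i.e. n_f ≤ 3. For each allowed n_f, solve n_i = (1/n_f² − 0.10111111)^(−1/2) and check whether it is a whole number:
  n_f = 1: 1/n_i² = 1.00000000 − 0.10111111 = 0.89888889 → n_i = 1.055  (not an integer) ✗
  n_f = 2: 1/n_i² = 0.25000000 − 0.10111111 = 0.14888889 → n_i = 2.592  (not an integer) ✗
  n_f = 3: 1/n_i² = 0.11111111 − 0.10111111 = 0.01000000 → n_i = 10.000  → integer, n_i = 10 ✓

Only n_f = 3 gives an integer upper level, n_i = 10.

The transition is from n = 10 to n = 3 (emission).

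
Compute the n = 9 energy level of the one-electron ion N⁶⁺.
-8.231 eV

For hydrogen-like ions, the energy levels scale with Z²:
E_n = -13.6057 Z² / n² eV

For N⁶⁺ (Z = 7) at n = 9:
E_9 = -13.6057 × 7² / 9²
E_9 = -13.6057 × 49 / 81
E_9 = -666.6793 / 81
E_9 = -8.231 eV

The energy is 49 times more negative than hydrogen at the same n due to the stronger nuclear charge.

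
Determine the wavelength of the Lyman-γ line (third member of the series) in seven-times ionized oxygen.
1.52 nm

The lines of a series are numbered from the longest wavelength (smallest ΔE) outward; the third line is the transition from n = n_f + 3 to n_f.
The Lyman series has all transitions ending at n_f = 1.

For O⁷⁺ (Z = 8), the third line (γ-line) is the jump from n = 4 to n = 1:
E_4 = -13.6057 × 8² / 4² = -54.4228 eV
E_1 = -13.6057 × 8² / 1² = -870.7648 eV
ΔE = E_4 - E_1 = 816.3420 eV

λ = hc/E = 1239.84 eV·nm / 816.3420 eV
λ = 1.52 nm

This is the γ-line of the Lyman series in O⁷⁺.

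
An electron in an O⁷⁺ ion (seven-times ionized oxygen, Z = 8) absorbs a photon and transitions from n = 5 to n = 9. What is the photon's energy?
24.0804 eV

The energy levels of a hydrogen-like atom are E_n = -13.6057 Z² eV / n².

Energy at n = 5: E_5 = -13.6057 × 8² / 5² = -34.8305920 eV
Energy at n = 9: E_9 = -13.6057 × 8² / 9² = -10.7501827 eV

The excitation energy is the difference:
ΔE = E_9 - E_5
ΔE = -10.7501827 - (-34.8305920)
ΔE = 24.0804 eV

Since this is positive, energy must be absorbed (photon absorption).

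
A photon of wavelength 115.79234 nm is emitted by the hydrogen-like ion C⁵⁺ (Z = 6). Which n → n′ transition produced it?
n = 13 → n = 6

First, find the photon energy from the wavelength (hc = 1239.84 eV·nm):
E = hc/λ = 1239.84 eV·nm / 115.79234 nm = 10.707444 eV

The energy levels of C⁵⁺ satisfy E_n = -13.6057 × 6² / n² eV, so an emission n_i → n_f releases
ΔE = 13.6057 × 6² × (1/n_f² − 1/n_i²) eV.

Setting ΔE equal to the photon energy:
1/n_f² − 1/n_i² = 10.707444 / (13.6057 × 6²) = 0.021860617

Since 1/n_i² must be positive, we need 1/n_f² > 0.021860617, i.e. n_f ≤ 6. For each allowed n_f, solve n_i = (1/n_f² − 0.021860617)^(−1/2) and check whether it is a whole number:
  n_f = 1: 1/n_i² = 1.000000000 − 0.021860617 = 0.978139383 → n_i = 1.011  (not an integer) ✗
  n_f = 2: 1/n_i² = 0.250000000 − 0.021860617 = 0.228139383 → n_i = 2.094  (not an integer) ✗
  n_f = 3: 1/n_i² = 0.111111111 − 0.021860617 = 0.089250494 → n_i = 3.347  (not an integer) ✗
  n_f = 4: 1/n_i² = 0.062500000 − 0.021860617 = 0.040639383 → n_i = 4.961  (not an integer) ✗
  n_f = 5: 1/n_i² = 0.040000000 − 0.021860617 = 0.018139383 → n_i = 7.425  (not an integer) ✗
  n_f = 6: 1/n_i² = 0.027777778 − 0.021860617 = 0.005917161 → n_i = 13.000  → integer, n_i = 13 ✓

Only n_f = 6 gives an integer upper level, n_i = 13.

The transition is from n = 13 to n = 6 (emission).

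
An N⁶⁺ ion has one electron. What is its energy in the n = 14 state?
-3.40143 eV

For hydrogen-like ions, the energy levels scale with Z²:
E_n = -13.6057 Z² / n² eV

For N⁶⁺ (Z = 7) at n = 14:
E_14 = -13.6057 × 7² / 14²
E_14 = -13.6057 × 49 / 196
E_14 = -666.6793 / 196
E_14 = -3.40143 eV

The energy is 49 times more negative than hydrogen at the same n due to the stronger nuclear charge.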